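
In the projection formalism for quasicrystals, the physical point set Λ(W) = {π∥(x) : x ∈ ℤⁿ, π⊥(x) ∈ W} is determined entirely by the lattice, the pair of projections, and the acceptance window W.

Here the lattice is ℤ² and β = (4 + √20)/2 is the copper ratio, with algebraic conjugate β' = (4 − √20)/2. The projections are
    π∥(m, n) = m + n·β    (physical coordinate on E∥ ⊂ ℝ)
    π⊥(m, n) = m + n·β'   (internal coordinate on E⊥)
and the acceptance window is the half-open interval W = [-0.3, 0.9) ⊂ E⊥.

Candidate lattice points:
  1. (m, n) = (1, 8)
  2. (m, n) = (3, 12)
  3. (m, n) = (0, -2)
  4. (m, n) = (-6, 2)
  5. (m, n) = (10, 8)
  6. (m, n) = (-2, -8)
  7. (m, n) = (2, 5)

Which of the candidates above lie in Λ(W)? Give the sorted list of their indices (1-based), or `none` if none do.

Numerically β ≈ 4.2361 and β' = −1/β ≈ -0.2361.
[1] lift (1,8): star map gives -0.8885; window check -0.3 ≤ -0.8885 < 0.9 is false → out
[2] lift (3,12): star map gives 0.1672; window check -0.3 ≤ 0.1672 < 0.9 is true → IN Λ
[3] lift (0,-2): star map gives 0.4721; window check -0.3 ≤ 0.4721 < 0.9 is true → IN Λ
[4] lift (-6,2): star map gives -6.4721; window check -0.3 ≤ -6.4721 < 0.9 is false → out
[5] lift (10,8): star map gives 8.1115; window check -0.3 ≤ 8.1115 < 0.9 is false → out
[6] lift (-2,-8): star map gives -0.1115; window check -0.3 ≤ -0.1115 < 0.9 is true → IN Λ
[7] lift (2,5): star map gives 0.8197; window check -0.3 ≤ 0.8197 < 0.9 is true → IN Λ

2, 3, 6, 7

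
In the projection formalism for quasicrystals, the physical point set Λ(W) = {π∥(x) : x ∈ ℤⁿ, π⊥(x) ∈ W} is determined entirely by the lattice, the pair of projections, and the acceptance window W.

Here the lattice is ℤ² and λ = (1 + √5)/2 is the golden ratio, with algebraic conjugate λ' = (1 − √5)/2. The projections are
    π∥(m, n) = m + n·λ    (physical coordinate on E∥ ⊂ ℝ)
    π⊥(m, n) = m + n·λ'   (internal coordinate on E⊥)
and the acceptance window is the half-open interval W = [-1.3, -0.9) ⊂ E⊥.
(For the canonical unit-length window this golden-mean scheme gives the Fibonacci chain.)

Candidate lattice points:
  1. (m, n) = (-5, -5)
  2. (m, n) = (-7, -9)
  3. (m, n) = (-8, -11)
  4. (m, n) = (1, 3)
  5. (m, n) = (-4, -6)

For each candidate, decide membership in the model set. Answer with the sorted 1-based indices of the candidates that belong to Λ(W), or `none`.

3

λ' = (1−√5)/2 ≈ -0.61803.
[1] lift (-5,-5): star map gives -1.90983; window check -1.3 ≤ -1.90983 < -0.9 is false → out
[2] lift (-7,-9): star map gives -1.43769; window check -1.3 ≤ -1.43769 < -0.9 is false → out
[3] lift (-8,-11): star map gives -1.20163; window check -1.3 ≤ -1.20163 < -0.9 is true → IN Λ
[4] lift (1,3): star map gives -0.85410; window check -1.3 ≤ -0.85410 < -0.9 is false → out
[5] lift (-4,-6): star map gives -0.29180; window check -1.3 ≤ -0.29180 < -0.9 is false → out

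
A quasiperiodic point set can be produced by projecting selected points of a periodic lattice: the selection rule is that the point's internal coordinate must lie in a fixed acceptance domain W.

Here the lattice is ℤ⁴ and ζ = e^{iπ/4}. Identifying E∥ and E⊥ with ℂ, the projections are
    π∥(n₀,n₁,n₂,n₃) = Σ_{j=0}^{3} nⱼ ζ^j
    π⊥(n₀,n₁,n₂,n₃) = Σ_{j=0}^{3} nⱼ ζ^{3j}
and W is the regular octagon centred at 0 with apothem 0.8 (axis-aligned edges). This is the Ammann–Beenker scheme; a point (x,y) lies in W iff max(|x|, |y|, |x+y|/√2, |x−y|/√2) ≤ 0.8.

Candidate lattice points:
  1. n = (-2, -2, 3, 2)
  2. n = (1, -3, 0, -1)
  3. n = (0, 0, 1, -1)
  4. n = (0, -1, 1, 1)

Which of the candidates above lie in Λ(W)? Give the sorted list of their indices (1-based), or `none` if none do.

none

Internal map: ζ^{3j} for j=0..3 gives (1,0), (−√2/2,√2/2), (0,−1), (√2/2,√2/2).
#1 (-2, -2, 3, 2): internal (0.8284, -3.0000); octagon support 3.0000 vs apothem 0.8 → ∉ W
#2 (1, -3, 0, -1): internal (2.4142, -2.8284); octagon support 3.7071 vs apothem 0.8 → ∉ W
#3 (0, 0, 1, -1): internal (-0.7071, -1.7071); octagon support 1.7071 vs apothem 0.8 → ∉ W
#4 (0, -1, 1, 1): internal (1.4142, -1.0000); octagon support 1.7071 vs apothem 0.8 → ∉ W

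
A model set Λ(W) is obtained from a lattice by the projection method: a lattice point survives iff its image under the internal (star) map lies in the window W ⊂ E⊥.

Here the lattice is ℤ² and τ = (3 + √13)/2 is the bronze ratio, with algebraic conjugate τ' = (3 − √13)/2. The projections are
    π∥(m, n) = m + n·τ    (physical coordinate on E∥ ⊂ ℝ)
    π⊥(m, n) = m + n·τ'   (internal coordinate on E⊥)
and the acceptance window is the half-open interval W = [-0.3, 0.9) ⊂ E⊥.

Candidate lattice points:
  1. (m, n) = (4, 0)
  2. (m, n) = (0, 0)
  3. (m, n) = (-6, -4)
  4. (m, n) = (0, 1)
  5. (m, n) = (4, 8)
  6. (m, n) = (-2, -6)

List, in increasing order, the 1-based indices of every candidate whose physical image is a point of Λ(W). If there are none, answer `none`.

2, 6

Numerically τ ≈ 3.3028 and τ' = −1/τ ≈ -0.3028.
[1] lift (4,0): star map gives 4.0000; window check -0.3 ≤ 4.0000 < 0.9 is false → out
[2] lift (0,0): star map gives 0.0000; window check -0.3 ≤ 0.0000 < 0.9 is true → IN Λ
[3] lift (-6,-4): star map gives -4.7889; window check -0.3 ≤ -4.7889 < 0.9 is false → out
[4] lift (0,1): star map gives -0.3028; window check -0.3 ≤ -0.3028 < 0.9 is false → out
[5] lift (4,8): star map gives 1.5778; window check -0.3 ≤ 1.5778 < 0.9 is false → out
[6] lift (-2,-6): star map gives -0.1833; window check -0.3 ≤ -0.1833 < 0.9 is true → IN Λ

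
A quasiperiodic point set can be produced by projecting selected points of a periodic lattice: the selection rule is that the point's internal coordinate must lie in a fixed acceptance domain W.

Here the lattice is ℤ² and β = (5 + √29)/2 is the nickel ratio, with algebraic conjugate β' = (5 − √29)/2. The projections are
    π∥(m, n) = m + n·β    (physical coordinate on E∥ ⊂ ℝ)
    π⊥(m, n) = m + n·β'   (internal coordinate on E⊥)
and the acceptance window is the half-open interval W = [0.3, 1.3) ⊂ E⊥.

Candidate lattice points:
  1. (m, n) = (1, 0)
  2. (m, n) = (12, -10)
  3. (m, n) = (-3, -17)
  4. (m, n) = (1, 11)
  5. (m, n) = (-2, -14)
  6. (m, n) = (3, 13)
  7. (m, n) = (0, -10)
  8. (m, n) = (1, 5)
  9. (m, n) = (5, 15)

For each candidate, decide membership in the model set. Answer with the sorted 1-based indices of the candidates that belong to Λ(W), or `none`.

1, 5, 6

Compute β' = (5−√29)/2 = -0.1926, so π⊥(m,n) = m -0.1926·n.
candidate 1: (m,n)=(1,0) → π∥ = 1+0·β ≈ 1.0000, π⊥ = 1+0·β' ≈ 1.0000 ∈ [0.3, 1.3) ⇒ IN Λ
candidate 2: (m,n)=(12,-10) → π∥ = 12-10·β ≈ -39.9258, π⊥ = 12-10·β' ≈ 13.9258 ∉ [0.3, 1.3) ⇒ out
candidate 3: (m,n)=(-3,-17) → π∥ = -3-17·β ≈ -91.2739, π⊥ = -3-17·β' ≈ 0.2739 ∉ [0.3, 1.3) ⇒ out
candidate 4: (m,n)=(1,11) → π∥ = 1+11·β ≈ 58.1184, π⊥ = 1+11·β' ≈ -1.1184 ∉ [0.3, 1.3) ⇒ out
candidate 5: (m,n)=(-2,-14) → π∥ = -2-14·β ≈ -74.6962, π⊥ = -2-14·β' ≈ 0.6962 ∈ [0.3, 1.3) ⇒ IN Λ
candidate 6: (m,n)=(3,13) → π∥ = 3+13·β ≈ 70.5036, π⊥ = 3+13·β' ≈ 0.4964 ∈ [0.3, 1.3) ⇒ IN Λ
candidate 7: (m,n)=(0,-10) → π∥ = 0-10·β ≈ -51.9258, π⊥ = 0-10·β' ≈ 1.9258 ∉ [0.3, 1.3) ⇒ out
candidate 8: (m,n)=(1,5) → π∥ = 1+5·β ≈ 26.9629, π⊥ = 1+5·β' ≈ 0.0371 ∉ [0.3, 1.3) ⇒ out
candidate 9: (m,n)=(5,15) → π∥ = 5+15·β ≈ 82.8887, π⊥ = 5+15·β' ≈ 2.1113 ∉ [0.3, 1.3) ⇒ out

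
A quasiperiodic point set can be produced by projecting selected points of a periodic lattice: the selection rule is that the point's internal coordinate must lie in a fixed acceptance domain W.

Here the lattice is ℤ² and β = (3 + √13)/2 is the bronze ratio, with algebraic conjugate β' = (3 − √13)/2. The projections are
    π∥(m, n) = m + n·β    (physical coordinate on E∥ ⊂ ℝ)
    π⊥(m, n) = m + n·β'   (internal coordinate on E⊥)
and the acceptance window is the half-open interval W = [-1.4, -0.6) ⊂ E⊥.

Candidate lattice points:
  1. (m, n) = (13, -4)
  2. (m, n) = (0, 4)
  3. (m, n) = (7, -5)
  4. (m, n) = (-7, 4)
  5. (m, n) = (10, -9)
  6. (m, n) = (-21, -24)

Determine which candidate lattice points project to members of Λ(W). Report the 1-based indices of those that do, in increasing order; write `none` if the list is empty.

2

β' = (3−√13)/2 ≈ -0.3028.
[1] lift (13,-4): star map gives 14.2111; window check -1.4 ≤ 14.2111 < -0.6 is false → out
[2] lift (0,4): star map gives -1.2111; window check -1.4 ≤ -1.2111 < -0.6 is true → IN Λ
[3] lift (7,-5): star map gives 8.5139; window check -1.4 ≤ 8.5139 < -0.6 is false → out
[4] lift (-7,4): star map gives -8.2111; window check -1.4 ≤ -8.2111 < -0.6 is false → out
[5] lift (10,-9): star map gives 12.7250; window check -1.4 ≤ 12.7250 < -0.6 is false → out
[6] lift (-21,-24): star map gives -13.7334; window check -1.4 ≤ -13.7334 < -0.6 is false → out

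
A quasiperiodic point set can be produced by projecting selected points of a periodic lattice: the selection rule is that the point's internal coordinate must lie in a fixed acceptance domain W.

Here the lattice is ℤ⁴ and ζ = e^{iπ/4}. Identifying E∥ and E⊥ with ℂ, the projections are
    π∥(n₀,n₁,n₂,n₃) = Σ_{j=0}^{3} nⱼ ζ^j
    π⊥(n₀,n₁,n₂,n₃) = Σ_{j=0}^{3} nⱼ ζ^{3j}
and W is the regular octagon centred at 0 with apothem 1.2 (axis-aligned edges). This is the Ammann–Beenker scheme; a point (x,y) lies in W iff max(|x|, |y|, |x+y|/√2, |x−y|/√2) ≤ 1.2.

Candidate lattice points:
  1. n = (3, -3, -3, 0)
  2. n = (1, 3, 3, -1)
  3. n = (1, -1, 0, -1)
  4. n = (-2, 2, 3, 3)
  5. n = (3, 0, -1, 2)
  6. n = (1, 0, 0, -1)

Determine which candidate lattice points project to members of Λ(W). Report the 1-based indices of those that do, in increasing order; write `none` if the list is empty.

6

Internal map: ζ^{3j} for j=0..3 gives (1,0), (−√2/2,√2/2), (0,−1), (√2/2,√2/2).
#1 (3, -3, -3, 0): internal (5.12132, 0.87868); octagon support 5.12132 vs apothem 1.2 → ∉ W
#2 (1, 3, 3, -1): internal (-1.82843, -1.58579); octagon support 2.41421 vs apothem 1.2 → ∉ W
#3 (1, -1, 0, -1): internal (1.00000, -1.41421); octagon support 1.70711 vs apothem 1.2 → ∉ W
#4 (-2, 2, 3, 3): internal (-1.29289, 0.53553); octagon support 1.29289 vs apothem 1.2 → ∉ W
#5 (3, 0, -1, 2): internal (4.41421, 2.41421); octagon support 4.82843 vs apothem 1.2 → ∉ W
#6 (1, 0, 0, -1): internal (0.29289, -0.70711); octagon support 0.70711 vs apothem 1.2 → ∈ W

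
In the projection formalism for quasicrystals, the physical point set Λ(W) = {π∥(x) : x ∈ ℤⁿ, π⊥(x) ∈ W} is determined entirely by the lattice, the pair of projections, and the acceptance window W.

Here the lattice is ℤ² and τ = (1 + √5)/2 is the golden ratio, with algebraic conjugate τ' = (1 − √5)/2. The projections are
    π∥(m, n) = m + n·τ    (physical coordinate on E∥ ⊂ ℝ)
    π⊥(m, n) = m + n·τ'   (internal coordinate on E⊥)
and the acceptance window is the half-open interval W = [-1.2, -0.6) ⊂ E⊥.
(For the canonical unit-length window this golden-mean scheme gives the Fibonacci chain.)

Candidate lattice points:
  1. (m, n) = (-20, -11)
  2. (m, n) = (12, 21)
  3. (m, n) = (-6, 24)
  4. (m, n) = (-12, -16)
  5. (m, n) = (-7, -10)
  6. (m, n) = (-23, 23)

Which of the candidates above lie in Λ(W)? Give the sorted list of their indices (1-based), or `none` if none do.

2, 5

Numerically τ ≈ 1.618034 and τ' = −1/τ ≈ -0.618034.
[1] lift (-20,-11): star map gives -13.201626; window check -1.2 ≤ -13.201626 < -0.6 is false → out
[2] lift (12,21): star map gives -0.978714; window check -1.2 ≤ -0.978714 < -0.6 is true → IN Λ
[3] lift (-6,24): star map gives -20.832816; window check -1.2 ≤ -20.832816 < -0.6 is false → out
[4] lift (-12,-16): star map gives -2.111456; window check -1.2 ≤ -2.111456 < -0.6 is false → out
[5] lift (-7,-10): star map gives -0.819660; window check -1.2 ≤ -0.819660 < -0.6 is true → IN Λ
[6] lift (-23,23): star map gives -37.214782; window check -1.2 ≤ -37.214782 < -0.6 is false → out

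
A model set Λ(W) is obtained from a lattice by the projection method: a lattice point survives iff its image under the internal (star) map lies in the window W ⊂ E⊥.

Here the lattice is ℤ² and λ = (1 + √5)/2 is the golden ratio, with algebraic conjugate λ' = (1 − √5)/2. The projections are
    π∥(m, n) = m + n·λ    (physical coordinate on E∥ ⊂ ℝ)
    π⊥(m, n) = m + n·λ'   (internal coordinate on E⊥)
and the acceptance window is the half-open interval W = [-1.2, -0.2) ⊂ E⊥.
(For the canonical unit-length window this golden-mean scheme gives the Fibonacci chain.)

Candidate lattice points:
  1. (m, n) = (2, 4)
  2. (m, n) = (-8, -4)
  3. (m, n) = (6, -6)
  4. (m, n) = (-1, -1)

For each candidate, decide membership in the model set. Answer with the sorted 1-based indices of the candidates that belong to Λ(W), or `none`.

Numerically λ ≈ 1.6180 and λ' = −1/λ ≈ -0.6180.
candidate 1: (m,n)=(2,4) → π∥ = 2+4·λ ≈ 8.4721, π⊥ = 2+4·λ' ≈ -0.4721 ∈ [-1.2, -0.2) ⇒ IN Λ
candidate 2: (m,n)=(-8,-4) → π∥ = -8-4·λ ≈ -14.4721, π⊥ = -8-4·λ' ≈ -5.5279 ∉ [-1.2, -0.2) ⇒ out
candidate 3: (m,n)=(6,-6) → π∥ = 6-6·λ ≈ -3.7082, π⊥ = 6-6·λ' ≈ 9.7082 ∉ [-1.2, -0.2) ⇒ out
candidate 4: (m,n)=(-1,-1) → π∥ = -1-1·λ ≈ -2.6180, π⊥ = -1-1·λ' ≈ -0.3820 ∈ [-1.2, -0.2) ⇒ IN Λ

1, 4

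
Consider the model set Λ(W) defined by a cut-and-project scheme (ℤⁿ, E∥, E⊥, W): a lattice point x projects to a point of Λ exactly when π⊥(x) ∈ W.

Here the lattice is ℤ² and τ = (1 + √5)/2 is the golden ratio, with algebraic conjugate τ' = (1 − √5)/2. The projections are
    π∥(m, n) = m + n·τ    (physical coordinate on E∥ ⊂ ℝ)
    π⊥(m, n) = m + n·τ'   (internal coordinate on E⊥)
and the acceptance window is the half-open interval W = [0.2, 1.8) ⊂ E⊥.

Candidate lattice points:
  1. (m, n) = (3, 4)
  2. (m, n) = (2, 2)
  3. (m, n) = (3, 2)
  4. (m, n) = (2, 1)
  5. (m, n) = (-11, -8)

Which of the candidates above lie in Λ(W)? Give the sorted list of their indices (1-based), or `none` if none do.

τ' = (1−√5)/2 ≈ -0.61803.
[1] lift (3,4): star map gives 0.52786; window check 0.2 ≤ 0.52786 < 1.8 is true → IN Λ
[2] lift (2,2): star map gives 0.76393; window check 0.2 ≤ 0.76393 < 1.8 is true → IN Λ
[3] lift (3,2): star map gives 1.76393; window check 0.2 ≤ 1.76393 < 1.8 is true → IN Λ
[4] lift (2,1): star map gives 1.38197; window check 0.2 ≤ 1.38197 < 1.8 is true → IN Λ
[5] lift (-11,-8): star map gives -6.05573; window check 0.2 ≤ -6.05573 < 1.8 is false → out

1, 2, 3, 4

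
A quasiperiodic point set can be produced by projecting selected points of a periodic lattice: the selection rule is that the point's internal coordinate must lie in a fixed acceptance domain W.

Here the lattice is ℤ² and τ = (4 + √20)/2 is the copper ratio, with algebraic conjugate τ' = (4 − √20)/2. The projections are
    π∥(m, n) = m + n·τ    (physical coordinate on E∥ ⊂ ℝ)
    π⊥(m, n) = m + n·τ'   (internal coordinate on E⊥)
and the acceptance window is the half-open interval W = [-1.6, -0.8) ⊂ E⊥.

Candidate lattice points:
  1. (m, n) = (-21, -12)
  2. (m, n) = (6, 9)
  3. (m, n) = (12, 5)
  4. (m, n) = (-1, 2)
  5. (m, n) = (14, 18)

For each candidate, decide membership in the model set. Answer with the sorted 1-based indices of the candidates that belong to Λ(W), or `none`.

τ' = (4−√20)/2 ≈ -0.2361.
[1] lift (-21,-12): star map gives -18.1672; window check -1.6 ≤ -18.1672 < -0.8 is false → out
[2] lift (6,9): star map gives 3.8754; window check -1.6 ≤ 3.8754 < -0.8 is false → out
[3] lift (12,5): star map gives 10.8197; window check -1.6 ≤ 10.8197 < -0.8 is false → out
[4] lift (-1,2): star map gives -1.4721; window check -1.6 ≤ -1.4721 < -0.8 is true → IN Λ
[5] lift (14,18): star map gives 9.7508; window check -1.6 ≤ 9.7508 < -0.8 is false → out

4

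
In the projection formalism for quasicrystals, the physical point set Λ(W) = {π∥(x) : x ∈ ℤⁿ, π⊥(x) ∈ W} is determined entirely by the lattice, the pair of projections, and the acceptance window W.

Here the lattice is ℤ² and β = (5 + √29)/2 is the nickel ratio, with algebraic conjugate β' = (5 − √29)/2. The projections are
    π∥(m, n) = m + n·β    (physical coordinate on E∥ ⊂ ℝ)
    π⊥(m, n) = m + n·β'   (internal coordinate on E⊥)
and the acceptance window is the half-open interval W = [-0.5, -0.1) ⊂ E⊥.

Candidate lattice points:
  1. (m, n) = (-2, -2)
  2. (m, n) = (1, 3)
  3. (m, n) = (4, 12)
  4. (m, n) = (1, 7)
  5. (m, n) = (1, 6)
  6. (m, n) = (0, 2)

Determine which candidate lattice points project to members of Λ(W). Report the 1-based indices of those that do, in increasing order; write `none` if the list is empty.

Numerically β ≈ 5.19258 and β' = −1/β ≈ -0.19258.
[1] lift (-2,-2): star map gives -1.61484; window check -0.5 ≤ -1.61484 < -0.1 is false → out
[2] lift (1,3): star map gives 0.42225; window check -0.5 ≤ 0.42225 < -0.1 is false → out
[3] lift (4,12): star map gives 1.68901; window check -0.5 ≤ 1.68901 < -0.1 is false → out
[4] lift (1,7): star map gives -0.34808; window check -0.5 ≤ -0.34808 < -0.1 is true → IN Λ
[5] lift (1,6): star map gives -0.15549; window check -0.5 ≤ -0.15549 < -0.1 is true → IN Λ
[6] lift (0,2): star map gives -0.38516; window check -0.5 ≤ -0.38516 < -0.1 is true → IN Λ

4, 5, 6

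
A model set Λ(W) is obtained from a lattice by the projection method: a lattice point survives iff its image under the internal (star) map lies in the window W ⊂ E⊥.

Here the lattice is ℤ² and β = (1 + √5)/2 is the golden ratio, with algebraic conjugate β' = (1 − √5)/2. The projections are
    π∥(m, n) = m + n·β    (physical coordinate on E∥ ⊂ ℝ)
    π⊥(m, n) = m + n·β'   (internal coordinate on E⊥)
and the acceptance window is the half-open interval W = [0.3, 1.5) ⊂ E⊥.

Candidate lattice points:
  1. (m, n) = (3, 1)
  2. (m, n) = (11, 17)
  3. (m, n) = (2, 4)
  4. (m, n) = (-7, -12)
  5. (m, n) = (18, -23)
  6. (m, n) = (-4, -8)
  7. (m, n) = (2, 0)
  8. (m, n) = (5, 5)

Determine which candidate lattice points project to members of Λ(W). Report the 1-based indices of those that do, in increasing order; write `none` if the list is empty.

Numerically β ≈ 1.618034 and β' = −1/β ≈ -0.618034.
[1] lift (3,1): star map gives 2.381966; window check 0.3 ≤ 2.381966 < 1.5 is false → out
[2] lift (11,17): star map gives 0.493422; window check 0.3 ≤ 0.493422 < 1.5 is true → IN Λ
[3] lift (2,4): star map gives -0.472136; window check 0.3 ≤ -0.472136 < 1.5 is false → out
[4] lift (-7,-12): star map gives 0.416408; window check 0.3 ≤ 0.416408 < 1.5 is true → IN Λ
[5] lift (18,-23): star map gives 32.214782; window check 0.3 ≤ 32.214782 < 1.5 is false → out
[6] lift (-4,-8): star map gives 0.944272; window check 0.3 ≤ 0.944272 < 1.5 is true → IN Λ
[7] lift (2,0): star map gives 2.000000; window check 0.3 ≤ 2.000000 < 1.5 is false → out
[8] lift (5,5): star map gives 1.909830; window check 0.3 ≤ 1.909830 < 1.5 is false → out

2, 4, 6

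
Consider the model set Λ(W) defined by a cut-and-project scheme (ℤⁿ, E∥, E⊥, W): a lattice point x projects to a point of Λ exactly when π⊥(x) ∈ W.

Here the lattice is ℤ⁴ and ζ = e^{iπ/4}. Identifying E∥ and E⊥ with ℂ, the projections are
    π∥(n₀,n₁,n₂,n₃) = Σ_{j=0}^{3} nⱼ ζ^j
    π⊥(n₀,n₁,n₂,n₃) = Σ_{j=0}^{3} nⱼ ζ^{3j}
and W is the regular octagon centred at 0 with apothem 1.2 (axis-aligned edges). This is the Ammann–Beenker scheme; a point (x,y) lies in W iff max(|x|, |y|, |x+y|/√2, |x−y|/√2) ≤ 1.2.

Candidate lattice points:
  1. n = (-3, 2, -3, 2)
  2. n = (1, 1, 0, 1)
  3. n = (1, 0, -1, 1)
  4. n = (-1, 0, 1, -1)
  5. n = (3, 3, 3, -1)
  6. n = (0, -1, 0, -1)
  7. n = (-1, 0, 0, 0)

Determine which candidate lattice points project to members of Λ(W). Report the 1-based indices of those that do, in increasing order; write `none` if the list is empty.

7

Internal map: ζ^{3j} for j=0..3 gives (1,0), (−√2/2,√2/2), (0,−1), (√2/2,√2/2).
#1 (-3, 2, -3, 2): internal (-3.0000, 5.8284); octagon support 6.2426 vs apothem 1.2 → ∉ W
#2 (1, 1, 0, 1): internal (1.0000, 1.4142); octagon support 1.7071 vs apothem 1.2 → ∉ W
#3 (1, 0, -1, 1): internal (1.7071, 1.7071); octagon support 2.4142 vs apothem 1.2 → ∉ W
#4 (-1, 0, 1, -1): internal (-1.7071, -1.7071); octagon support 2.4142 vs apothem 1.2 → ∉ W
#5 (3, 3, 3, -1): internal (0.1716, -1.5858); octagon support 1.5858 vs apothem 1.2 → ∉ W
#6 (0, -1, 0, -1): internal (0.0000, -1.4142); octagon support 1.4142 vs apothem 1.2 → ∉ W
#7 (-1, 0, 0, 0): internal (-1.0000, 0.0000); octagon support 1.0000 vs apothem 1.2 → ∈ W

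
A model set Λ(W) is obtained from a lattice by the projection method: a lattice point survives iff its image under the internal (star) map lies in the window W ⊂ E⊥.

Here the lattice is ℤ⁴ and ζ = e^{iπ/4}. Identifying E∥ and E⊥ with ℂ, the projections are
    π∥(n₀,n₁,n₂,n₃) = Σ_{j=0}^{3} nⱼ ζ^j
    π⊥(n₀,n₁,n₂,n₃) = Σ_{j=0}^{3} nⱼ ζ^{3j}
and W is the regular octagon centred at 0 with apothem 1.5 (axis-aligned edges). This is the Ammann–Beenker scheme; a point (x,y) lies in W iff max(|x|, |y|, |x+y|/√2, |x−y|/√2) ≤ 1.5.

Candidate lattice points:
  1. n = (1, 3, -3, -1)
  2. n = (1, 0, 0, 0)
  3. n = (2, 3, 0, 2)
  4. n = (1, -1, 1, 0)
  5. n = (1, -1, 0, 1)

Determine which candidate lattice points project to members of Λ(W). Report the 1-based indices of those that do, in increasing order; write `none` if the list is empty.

2

π⊥(n) = n₀ + n₁ζ³ + n₂ζ⁶ + n₃ζ⁹ where ζ = e^{iπ/4}.
#1 (1, 3, -3, -1): internal (-1.828427, 4.414214); octagon support 4.414214 vs apothem 1.5 → ∉ W
#2 (1, 0, 0, 0): internal (1.000000, 0.000000); octagon support 1.000000 vs apothem 1.5 → ∈ W
#3 (2, 3, 0, 2): internal (1.292893, 3.535534); octagon support 3.535534 vs apothem 1.5 → ∉ W
#4 (1, -1, 1, 0): internal (1.707107, -1.707107); octagon support 2.414214 vs apothem 1.5 → ∉ W
#5 (1, -1, 0, 1): internal (2.414214, 0.000000); octagon support 2.414214 vs apothem 1.5 → ∉ W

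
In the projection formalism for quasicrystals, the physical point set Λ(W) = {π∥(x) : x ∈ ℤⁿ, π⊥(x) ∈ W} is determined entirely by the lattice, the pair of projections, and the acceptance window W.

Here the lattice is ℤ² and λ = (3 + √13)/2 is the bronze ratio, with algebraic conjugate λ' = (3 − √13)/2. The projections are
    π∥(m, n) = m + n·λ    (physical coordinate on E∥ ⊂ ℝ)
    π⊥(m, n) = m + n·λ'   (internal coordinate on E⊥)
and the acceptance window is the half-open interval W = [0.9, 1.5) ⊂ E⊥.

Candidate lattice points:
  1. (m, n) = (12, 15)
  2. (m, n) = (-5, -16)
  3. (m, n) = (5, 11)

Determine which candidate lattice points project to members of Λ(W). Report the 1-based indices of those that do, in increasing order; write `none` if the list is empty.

none

Numerically λ ≈ 3.30278 and λ' = −1/λ ≈ -0.30278.
candidate 1: (m,n)=(12,15) → π∥ = 12+15·λ ≈ 61.54163, π⊥ = 12+15·λ' ≈ 7.45837 ∉ [0.9, 1.5) ⇒ out
candidate 2: (m,n)=(-5,-16) → π∥ = -5-16·λ ≈ -57.84441, π⊥ = -5-16·λ' ≈ -0.15559 ∉ [0.9, 1.5) ⇒ out
candidate 3: (m,n)=(5,11) → π∥ = 5+11·λ ≈ 41.33053, π⊥ = 5+11·λ' ≈ 1.66947 ∉ [0.9, 1.5) ⇒ out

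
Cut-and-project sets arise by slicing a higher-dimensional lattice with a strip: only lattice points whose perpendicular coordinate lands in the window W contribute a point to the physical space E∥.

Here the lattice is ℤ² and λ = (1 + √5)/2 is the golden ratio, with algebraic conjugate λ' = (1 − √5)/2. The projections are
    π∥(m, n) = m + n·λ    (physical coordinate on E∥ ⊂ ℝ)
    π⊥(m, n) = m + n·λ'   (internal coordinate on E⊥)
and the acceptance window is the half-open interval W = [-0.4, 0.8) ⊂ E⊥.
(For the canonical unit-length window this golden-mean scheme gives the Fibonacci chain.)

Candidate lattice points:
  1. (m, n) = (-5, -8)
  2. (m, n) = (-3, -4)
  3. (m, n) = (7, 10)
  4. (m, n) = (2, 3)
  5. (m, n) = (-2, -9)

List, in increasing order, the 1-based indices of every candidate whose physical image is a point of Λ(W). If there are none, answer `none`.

1, 4

Numerically λ ≈ 1.61803 and λ' = −1/λ ≈ -0.61803.
#1 (-5,-8): internal coord -5 + (-8)·λ' = -0.05573; -0.05573 ∈ [-0.4, 0.8) → IN Λ
#2 (-3,-4): internal coord -3 + (-4)·λ' = -0.52786; -0.52786 ∉ [-0.4, 0.8) → out
#3 (7,10): internal coord 7 + (10)·λ' = +0.81966; +0.81966 ∉ [-0.4, 0.8) → out
#4 (2,3): internal coord 2 + (3)·λ' = +0.14590; +0.14590 ∈ [-0.4, 0.8) → IN Λ
#5 (-2,-9): internal coord -2 + (-9)·λ' = +3.56231; +3.56231 ∉ [-0.4, 0.8) → out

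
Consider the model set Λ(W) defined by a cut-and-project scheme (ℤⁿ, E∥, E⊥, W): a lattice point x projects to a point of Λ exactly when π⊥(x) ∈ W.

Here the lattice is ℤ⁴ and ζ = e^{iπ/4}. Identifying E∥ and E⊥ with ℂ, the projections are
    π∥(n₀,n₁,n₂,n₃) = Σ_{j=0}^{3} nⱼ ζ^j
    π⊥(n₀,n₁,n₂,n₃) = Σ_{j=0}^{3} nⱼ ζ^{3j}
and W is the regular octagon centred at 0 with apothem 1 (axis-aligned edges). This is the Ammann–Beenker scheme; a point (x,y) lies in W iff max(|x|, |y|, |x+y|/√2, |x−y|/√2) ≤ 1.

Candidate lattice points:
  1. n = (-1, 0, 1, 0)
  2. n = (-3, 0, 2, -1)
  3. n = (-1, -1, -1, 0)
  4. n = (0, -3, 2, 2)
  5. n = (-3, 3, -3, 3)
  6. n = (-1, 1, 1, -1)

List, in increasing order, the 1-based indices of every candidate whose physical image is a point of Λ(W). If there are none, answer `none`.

Internal map: ζ^{3j} for j=0..3 gives (1,0), (−√2/2,√2/2), (0,−1), (√2/2,√2/2).
candidate 1: n = (-1, 0, 1, 0) → π⊥ ≈ (-1.000000, -1.000000); max(|x|,|y|,|x±y|/√2) = 1.414214 > 1 ⇒ ∉ W
candidate 2: n = (-3, 0, 2, -1) → π⊥ ≈ (-3.707107, -2.707107); max(|x|,|y|,|x±y|/√2) = 4.535534 > 1 ⇒ ∉ W
candidate 3: n = (-1, -1, -1, 0) → π⊥ ≈ (-0.292893, +0.292893); max(|x|,|y|,|x±y|/√2) = 0.414214 ≤ 1 ⇒ ∈ W
candidate 4: n = (0, -3, 2, 2) → π⊥ ≈ (+3.535534, -2.707107); max(|x|,|y|,|x±y|/√2) = 4.414214 > 1 ⇒ ∉ W
candidate 5: n = (-3, 3, -3, 3) → π⊥ ≈ (-3.000000, +7.242641); max(|x|,|y|,|x±y|/√2) = 7.242641 > 1 ⇒ ∉ W
candidate 6: n = (-1, 1, 1, -1) → π⊥ ≈ (-2.414214, -1.000000); max(|x|,|y|,|x±y|/√2) = 2.414214 > 1 ⇒ ∉ W

3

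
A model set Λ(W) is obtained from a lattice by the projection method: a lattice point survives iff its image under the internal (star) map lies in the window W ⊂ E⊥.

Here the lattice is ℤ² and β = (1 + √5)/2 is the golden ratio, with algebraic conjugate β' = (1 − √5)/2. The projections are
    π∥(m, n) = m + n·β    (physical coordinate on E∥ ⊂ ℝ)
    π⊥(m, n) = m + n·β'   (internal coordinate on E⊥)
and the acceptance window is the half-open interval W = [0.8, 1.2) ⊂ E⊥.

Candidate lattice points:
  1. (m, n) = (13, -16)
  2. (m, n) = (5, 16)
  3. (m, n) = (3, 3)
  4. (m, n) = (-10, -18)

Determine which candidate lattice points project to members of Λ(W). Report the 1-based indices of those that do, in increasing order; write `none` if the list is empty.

3, 4

Compute β' = (1−√5)/2 = -0.6180, so π⊥(m,n) = m -0.6180·n.
#1 (13,-16): internal coord 13 + (-16)·β' = +22.8885; +22.8885 ∉ [0.8, 1.2) → out
#2 (5,16): internal coord 5 + (16)·β' = -4.8885; -4.8885 ∉ [0.8, 1.2) → out
#3 (3,3): internal coord 3 + (3)·β' = +1.1459; +1.1459 ∈ [0.8, 1.2) → IN Λ
#4 (-10,-18): internal coord -10 + (-18)·β' = +1.1246; +1.1246 ∈ [0.8, 1.2) → IN Λ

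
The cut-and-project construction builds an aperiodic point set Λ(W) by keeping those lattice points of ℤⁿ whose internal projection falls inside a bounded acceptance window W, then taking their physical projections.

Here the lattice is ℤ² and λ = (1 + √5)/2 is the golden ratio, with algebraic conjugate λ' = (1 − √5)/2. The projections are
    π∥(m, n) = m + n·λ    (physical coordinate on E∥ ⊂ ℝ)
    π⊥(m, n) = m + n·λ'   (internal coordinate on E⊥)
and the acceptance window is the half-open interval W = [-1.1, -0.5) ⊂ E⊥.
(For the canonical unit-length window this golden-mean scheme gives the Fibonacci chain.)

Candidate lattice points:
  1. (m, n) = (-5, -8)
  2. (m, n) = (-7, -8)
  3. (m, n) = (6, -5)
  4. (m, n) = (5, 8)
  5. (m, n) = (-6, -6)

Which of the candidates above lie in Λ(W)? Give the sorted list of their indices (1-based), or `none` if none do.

λ' = (1−√5)/2 ≈ -0.6180.
#1 (-5,-8): internal coord -5 + (-8)·λ' = -0.0557; -0.0557 ∉ [-1.1, -0.5) → out
#2 (-7,-8): internal coord -7 + (-8)·λ' = -2.0557; -2.0557 ∉ [-1.1, -0.5) → out
#3 (6,-5): internal coord 6 + (-5)·λ' = +9.0902; +9.0902 ∉ [-1.1, -0.5) → out
#4 (5,8): internal coord 5 + (8)·λ' = +0.0557; +0.0557 ∉ [-1.1, -0.5) → out
#5 (-6,-6): internal coord -6 + (-6)·λ' = -2.2918; -2.2918 ∉ [-1.1, -0.5) → out

none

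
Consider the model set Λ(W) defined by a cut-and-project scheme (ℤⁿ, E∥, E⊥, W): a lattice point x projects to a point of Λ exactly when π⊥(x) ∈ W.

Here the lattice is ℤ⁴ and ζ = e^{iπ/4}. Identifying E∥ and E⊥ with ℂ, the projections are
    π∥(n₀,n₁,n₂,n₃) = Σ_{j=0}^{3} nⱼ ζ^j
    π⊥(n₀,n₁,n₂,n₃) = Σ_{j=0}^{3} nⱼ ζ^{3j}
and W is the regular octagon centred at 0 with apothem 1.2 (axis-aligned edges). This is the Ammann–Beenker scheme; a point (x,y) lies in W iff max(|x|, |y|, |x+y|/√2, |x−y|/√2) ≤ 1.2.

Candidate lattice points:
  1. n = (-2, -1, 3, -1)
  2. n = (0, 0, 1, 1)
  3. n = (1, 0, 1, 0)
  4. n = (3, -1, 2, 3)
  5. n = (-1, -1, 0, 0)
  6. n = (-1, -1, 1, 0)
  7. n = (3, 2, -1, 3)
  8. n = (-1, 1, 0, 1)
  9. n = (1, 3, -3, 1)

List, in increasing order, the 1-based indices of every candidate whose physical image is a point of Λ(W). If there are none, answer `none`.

2, 5

Internal map: ζ^{3j} for j=0..3 gives (1,0), (−√2/2,√2/2), (0,−1), (√2/2,√2/2).
#1 (-2, -1, 3, -1): internal (-2.0000, -4.4142); octagon support 4.5355 vs apothem 1.2 → ∉ W
#2 (0, 0, 1, 1): internal (0.7071, -0.2929); octagon support 0.7071 vs apothem 1.2 → ∈ W
#3 (1, 0, 1, 0): internal (1.0000, -1.0000); octagon support 1.4142 vs apothem 1.2 → ∉ W
#4 (3, -1, 2, 3): internal (5.8284, -0.5858); octagon support 5.8284 vs apothem 1.2 → ∉ W
#5 (-1, -1, 0, 0): internal (-0.2929, -0.7071); octagon support 0.7071 vs apothem 1.2 → ∈ W
#6 (-1, -1, 1, 0): internal (-0.2929, -1.7071); octagon support 1.7071 vs apothem 1.2 → ∉ W
#7 (3, 2, -1, 3): internal (3.7071, 4.5355); octagon support 5.8284 vs apothem 1.2 → ∉ W
#8 (-1, 1, 0, 1): internal (-1.0000, 1.4142); octagon support 1.7071 vs apothem 1.2 → ∉ W
#9 (1, 3, -3, 1): internal (-0.4142, 5.8284); octagon support 5.8284 vs apothem 1.2 → ∉ W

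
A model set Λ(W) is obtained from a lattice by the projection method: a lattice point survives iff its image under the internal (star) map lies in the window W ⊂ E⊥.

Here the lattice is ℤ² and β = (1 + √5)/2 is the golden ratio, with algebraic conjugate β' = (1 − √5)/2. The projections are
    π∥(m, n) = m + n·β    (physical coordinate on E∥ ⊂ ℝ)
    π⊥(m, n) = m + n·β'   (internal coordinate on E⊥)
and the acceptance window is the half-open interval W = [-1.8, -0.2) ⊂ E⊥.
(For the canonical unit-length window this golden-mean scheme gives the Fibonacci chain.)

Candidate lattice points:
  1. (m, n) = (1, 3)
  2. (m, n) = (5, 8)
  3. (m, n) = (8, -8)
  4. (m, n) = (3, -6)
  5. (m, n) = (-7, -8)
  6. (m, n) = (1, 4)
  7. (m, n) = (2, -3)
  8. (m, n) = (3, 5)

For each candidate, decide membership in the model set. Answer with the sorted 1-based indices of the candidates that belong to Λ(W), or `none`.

1, 6

Numerically β ≈ 1.61803 and β' = −1/β ≈ -0.61803.
#1 (1,3): internal coord 1 + (3)·β' = -0.85410; -0.85410 ∈ [-1.8, -0.2) → IN Λ
#2 (5,8): internal coord 5 + (8)·β' = +0.05573; +0.05573 ∉ [-1.8, -0.2) → out
#3 (8,-8): internal coord 8 + (-8)·β' = +12.94427; +12.94427 ∉ [-1.8, -0.2) → out
#4 (3,-6): internal coord 3 + (-6)·β' = +6.70820; +6.70820 ∉ [-1.8, -0.2) → out
#5 (-7,-8): internal coord -7 + (-8)·β' = -2.05573; -2.05573 ∉ [-1.8, -0.2) → out
#6 (1,4): internal coord 1 + (4)·β' = -1.47214; -1.47214 ∈ [-1.8, -0.2) → IN Λ
#7 (2,-3): internal coord 2 + (-3)·β' = +3.85410; +3.85410 ∉ [-1.8, -0.2) → out
#8 (3,5): internal coord 3 + (5)·β' = -0.09017; -0.09017 ∉ [-1.8, -0.2) → out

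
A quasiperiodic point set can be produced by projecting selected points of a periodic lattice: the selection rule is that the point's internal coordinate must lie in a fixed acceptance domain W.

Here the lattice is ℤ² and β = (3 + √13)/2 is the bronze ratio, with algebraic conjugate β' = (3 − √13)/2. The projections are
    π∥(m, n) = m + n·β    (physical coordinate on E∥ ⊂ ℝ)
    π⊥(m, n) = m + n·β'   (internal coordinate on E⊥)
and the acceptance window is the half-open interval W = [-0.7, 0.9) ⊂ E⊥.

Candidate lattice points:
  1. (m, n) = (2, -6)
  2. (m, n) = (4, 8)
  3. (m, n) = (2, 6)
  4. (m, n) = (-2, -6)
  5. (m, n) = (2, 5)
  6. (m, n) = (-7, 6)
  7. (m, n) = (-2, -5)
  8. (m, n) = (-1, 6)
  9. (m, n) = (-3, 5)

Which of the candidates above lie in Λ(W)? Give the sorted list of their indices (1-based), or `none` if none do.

3, 4, 5, 7

Compute β' = (3−√13)/2 = -0.3028, so π⊥(m,n) = m -0.3028·n.
[1] lift (2,-6): star map gives 3.8167; window check -0.7 ≤ 3.8167 < 0.9 is false → out
[2] lift (4,8): star map gives 1.5778; window check -0.7 ≤ 1.5778 < 0.9 is false → out
[3] lift (2,6): star map gives 0.1833; window check -0.7 ≤ 0.1833 < 0.9 is true → IN Λ
[4] lift (-2,-6): star map gives -0.1833; window check -0.7 ≤ -0.1833 < 0.9 is true → IN Λ
[5] lift (2,5): star map gives 0.4861; window check -0.7 ≤ 0.4861 < 0.9 is true → IN Λ
[6] lift (-7,6): star map gives -8.8167; window check -0.7 ≤ -8.8167 < 0.9 is false → out
[7] lift (-2,-5): star map gives -0.4861; window check -0.7 ≤ -0.4861 < 0.9 is true → IN Λ
[8] lift (-1,6): star map gives -2.8167; window check -0.7 ≤ -2.8167 < 0.9 is false → out
[9] lift (-3,5): star map gives -4.5139; window check -0.7 ≤ -4.5139 < 0.9 is false → out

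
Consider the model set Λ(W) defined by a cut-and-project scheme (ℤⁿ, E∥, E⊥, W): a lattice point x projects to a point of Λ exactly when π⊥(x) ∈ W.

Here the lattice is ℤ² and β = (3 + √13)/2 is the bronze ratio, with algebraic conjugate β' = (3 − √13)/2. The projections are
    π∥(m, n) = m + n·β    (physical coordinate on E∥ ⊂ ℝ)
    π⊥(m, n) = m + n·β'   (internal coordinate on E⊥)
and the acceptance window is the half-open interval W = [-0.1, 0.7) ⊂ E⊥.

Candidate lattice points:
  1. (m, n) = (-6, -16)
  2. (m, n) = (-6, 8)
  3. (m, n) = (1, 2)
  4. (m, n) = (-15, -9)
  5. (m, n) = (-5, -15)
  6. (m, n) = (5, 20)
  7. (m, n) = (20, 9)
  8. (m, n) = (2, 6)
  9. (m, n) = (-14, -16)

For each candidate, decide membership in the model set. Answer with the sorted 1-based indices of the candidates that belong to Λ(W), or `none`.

Compute β' = (3−√13)/2 = -0.302776, so π⊥(m,n) = m -0.302776·n.
[1] lift (-6,-16): star map gives -1.155590; window check -0.1 ≤ -1.155590 < 0.7 is false → out
[2] lift (-6,8): star map gives -8.422205; window check -0.1 ≤ -8.422205 < 0.7 is false → out
[3] lift (1,2): star map gives 0.394449; window check -0.1 ≤ 0.394449 < 0.7 is true → IN Λ
[4] lift (-15,-9): star map gives -12.275019; window check -0.1 ≤ -12.275019 < 0.7 is false → out
[5] lift (-5,-15): star map gives -0.458365; window check -0.1 ≤ -0.458365 < 0.7 is false → out
[6] lift (5,20): star map gives -1.055513; window check -0.1 ≤ -1.055513 < 0.7 is false → out
[7] lift (20,9): star map gives 17.275019; window check -0.1 ≤ 17.275019 < 0.7 is false → out
[8] lift (2,6): star map gives 0.183346; window check -0.1 ≤ 0.183346 < 0.7 is true → IN Λ
[9] lift (-14,-16): star map gives -9.155590; window check -0.1 ≤ -9.155590 < 0.7 is false → out

3, 8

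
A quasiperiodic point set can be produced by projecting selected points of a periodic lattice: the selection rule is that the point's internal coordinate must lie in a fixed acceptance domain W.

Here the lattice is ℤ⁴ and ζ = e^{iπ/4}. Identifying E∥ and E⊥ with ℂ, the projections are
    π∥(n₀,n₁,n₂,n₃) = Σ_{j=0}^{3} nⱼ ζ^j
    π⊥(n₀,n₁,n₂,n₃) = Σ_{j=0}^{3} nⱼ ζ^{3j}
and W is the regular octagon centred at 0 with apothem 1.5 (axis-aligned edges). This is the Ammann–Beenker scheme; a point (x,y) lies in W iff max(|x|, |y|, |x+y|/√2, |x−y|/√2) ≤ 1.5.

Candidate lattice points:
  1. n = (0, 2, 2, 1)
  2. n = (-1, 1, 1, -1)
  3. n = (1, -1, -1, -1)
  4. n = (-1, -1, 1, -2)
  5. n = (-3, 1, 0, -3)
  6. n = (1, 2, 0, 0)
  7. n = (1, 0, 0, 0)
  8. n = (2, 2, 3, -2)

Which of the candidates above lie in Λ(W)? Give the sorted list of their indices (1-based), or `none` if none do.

1, 3, 6, 7

With ζ = e^{iπ/4} the internal vectors are ζ^0,ζ^3,ζ^6,ζ^9.
#1 (0, 2, 2, 1): internal (-0.707107, 0.121320); octagon support 0.707107 vs apothem 1.5 → ∈ W
#2 (-1, 1, 1, -1): internal (-2.414214, -1.000000); octagon support 2.414214 vs apothem 1.5 → ∉ W
#3 (1, -1, -1, -1): internal (1.000000, -0.414214); octagon support 1.000000 vs apothem 1.5 → ∈ W
#4 (-1, -1, 1, -2): internal (-1.707107, -3.121320); octagon support 3.414214 vs apothem 1.5 → ∉ W
#5 (-3, 1, 0, -3): internal (-5.828427, -1.414214); octagon support 5.828427 vs apothem 1.5 → ∉ W
#6 (1, 2, 0, 0): internal (-0.414214, 1.414214); octagon support 1.414214 vs apothem 1.5 → ∈ W
#7 (1, 0, 0, 0): internal (1.000000, 0.000000); octagon support 1.000000 vs apothem 1.5 → ∈ W
#8 (2, 2, 3, -2): internal (-0.828427, -3.000000); octagon support 3.000000 vs apothem 1.5 → ∉ W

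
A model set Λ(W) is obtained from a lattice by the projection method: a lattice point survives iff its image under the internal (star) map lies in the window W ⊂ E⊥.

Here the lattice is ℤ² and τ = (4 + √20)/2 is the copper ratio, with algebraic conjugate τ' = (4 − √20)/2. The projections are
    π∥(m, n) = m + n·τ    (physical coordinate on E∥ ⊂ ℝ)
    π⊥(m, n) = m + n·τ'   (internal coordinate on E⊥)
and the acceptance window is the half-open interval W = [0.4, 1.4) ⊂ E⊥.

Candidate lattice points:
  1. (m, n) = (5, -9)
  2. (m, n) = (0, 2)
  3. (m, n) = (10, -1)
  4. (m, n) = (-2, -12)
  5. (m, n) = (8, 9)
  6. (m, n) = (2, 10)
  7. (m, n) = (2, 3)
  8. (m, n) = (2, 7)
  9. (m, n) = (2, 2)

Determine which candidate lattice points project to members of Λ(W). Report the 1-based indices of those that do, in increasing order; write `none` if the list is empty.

4, 7

Numerically τ ≈ 4.236068 and τ' = −1/τ ≈ -0.236068.
#1 (5,-9): internal coord 5 + (-9)·τ' = +7.124612; +7.124612 ∉ [0.4, 1.4) → out
#2 (0,2): internal coord 0 + (2)·τ' = -0.472136; -0.472136 ∉ [0.4, 1.4) → out
#3 (10,-1): internal coord 10 + (-1)·τ' = +10.236068; +10.236068 ∉ [0.4, 1.4) → out
#4 (-2,-12): internal coord -2 + (-12)·τ' = +0.832816; +0.832816 ∈ [0.4, 1.4) → IN Λ
#5 (8,9): internal coord 8 + (9)·τ' = +5.875388; +5.875388 ∉ [0.4, 1.4) → out
#6 (2,10): internal coord 2 + (10)·τ' = -0.360680; -0.360680 ∉ [0.4, 1.4) → out
#7 (2,3): internal coord 2 + (3)·τ' = +1.291796; +1.291796 ∈ [0.4, 1.4) → IN Λ
#8 (2,7): internal coord 2 + (7)·τ' = +0.347524; +0.347524 ∉ [0.4, 1.4) → out
#9 (2,2): internal coord 2 + (2)·τ' = +1.527864; +1.527864 ∉ [0.4, 1.4) → out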